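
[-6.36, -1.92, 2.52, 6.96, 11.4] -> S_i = -6.36 + 4.44*i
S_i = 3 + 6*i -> [3, 9, 15, 21, 27]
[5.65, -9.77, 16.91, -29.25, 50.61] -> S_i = 5.65*(-1.73)^i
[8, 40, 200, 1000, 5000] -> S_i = 8*5^i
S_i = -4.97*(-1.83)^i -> [-4.97, 9.1, -16.64, 30.46, -55.74]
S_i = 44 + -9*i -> [44, 35, 26, 17, 8]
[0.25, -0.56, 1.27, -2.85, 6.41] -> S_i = 0.25*(-2.25)^i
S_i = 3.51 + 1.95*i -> [3.51, 5.46, 7.41, 9.36, 11.31]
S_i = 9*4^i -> [9, 36, 144, 576, 2304]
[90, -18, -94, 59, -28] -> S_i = Random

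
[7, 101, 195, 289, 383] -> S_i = 7 + 94*i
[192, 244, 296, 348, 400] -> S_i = 192 + 52*i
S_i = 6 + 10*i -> [6, 16, 26, 36, 46]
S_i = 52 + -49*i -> [52, 3, -46, -95, -144]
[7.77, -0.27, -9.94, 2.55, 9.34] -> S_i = Random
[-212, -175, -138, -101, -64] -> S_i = -212 + 37*i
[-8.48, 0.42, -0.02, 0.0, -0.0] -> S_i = -8.48*(-0.05)^i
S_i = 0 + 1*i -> [0, 1, 2, 3, 4]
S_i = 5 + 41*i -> [5, 46, 87, 128, 169]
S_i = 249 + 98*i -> [249, 347, 445, 543, 641]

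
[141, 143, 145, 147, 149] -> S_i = 141 + 2*i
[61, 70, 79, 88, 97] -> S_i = 61 + 9*i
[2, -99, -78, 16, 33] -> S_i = Random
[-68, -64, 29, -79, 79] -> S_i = Random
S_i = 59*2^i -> [59, 118, 236, 472, 944]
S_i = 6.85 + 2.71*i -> [6.85, 9.56, 12.27, 14.98, 17.69]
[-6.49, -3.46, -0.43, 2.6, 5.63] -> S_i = -6.49 + 3.03*i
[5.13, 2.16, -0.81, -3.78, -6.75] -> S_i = 5.13 + -2.97*i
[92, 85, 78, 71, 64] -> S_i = 92 + -7*i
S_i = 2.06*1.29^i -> [2.06, 2.66, 3.43, 4.42, 5.7]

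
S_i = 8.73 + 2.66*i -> [8.73, 11.39, 14.05, 16.71, 19.37]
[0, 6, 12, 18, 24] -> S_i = 0 + 6*i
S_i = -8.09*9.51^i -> [-8.09, -76.94, -731.66, -6958.09, -66171.44]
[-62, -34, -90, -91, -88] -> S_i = Random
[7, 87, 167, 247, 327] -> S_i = 7 + 80*i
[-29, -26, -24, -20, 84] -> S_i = Random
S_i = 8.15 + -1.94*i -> [8.15, 6.21, 4.27, 2.33, 0.39]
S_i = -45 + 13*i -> [-45, -32, -19, -6, 7]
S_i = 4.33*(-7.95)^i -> [4.33, -34.42, 273.67, -2175.65, 17296.43]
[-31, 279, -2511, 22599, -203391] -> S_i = -31*-9^i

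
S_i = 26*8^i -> [26, 208, 1664, 13312, 106496]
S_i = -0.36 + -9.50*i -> [-0.36, -9.86, -19.36, -28.86, -38.36]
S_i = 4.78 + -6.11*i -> [4.78, -1.33, -7.44, -13.55, -19.66]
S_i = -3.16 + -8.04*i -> [-3.16, -11.2, -19.24, -27.28, -35.32]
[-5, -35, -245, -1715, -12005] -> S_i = -5*7^i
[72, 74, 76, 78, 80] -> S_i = 72 + 2*i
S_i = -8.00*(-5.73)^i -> [-8.0, 45.84, -262.66, 1505.06, -8623.99]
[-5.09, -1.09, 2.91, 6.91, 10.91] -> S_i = -5.09 + 4.00*i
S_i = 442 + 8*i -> [442, 450, 458, 466, 474]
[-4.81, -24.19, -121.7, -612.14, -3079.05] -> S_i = -4.81*5.03^i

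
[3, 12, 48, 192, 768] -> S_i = 3*4^i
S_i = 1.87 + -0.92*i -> [1.87, 0.95, 0.03, -0.89, -1.81]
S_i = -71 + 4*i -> [-71, -67, -63, -59, -55]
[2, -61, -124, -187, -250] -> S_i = 2 + -63*i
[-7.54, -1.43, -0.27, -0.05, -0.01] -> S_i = -7.54*0.19^i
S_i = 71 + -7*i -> [71, 64, 57, 50, 43]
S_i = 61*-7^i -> [61, -427, 2989, -20923, 146461]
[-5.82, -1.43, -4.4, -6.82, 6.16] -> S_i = Random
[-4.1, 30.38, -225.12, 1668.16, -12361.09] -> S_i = -4.10*(-7.41)^i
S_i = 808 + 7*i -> [808, 815, 822, 829, 836]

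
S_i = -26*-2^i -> [-26, 52, -104, 208, -416]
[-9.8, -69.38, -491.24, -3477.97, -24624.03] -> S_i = -9.80*7.08^i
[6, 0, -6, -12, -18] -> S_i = 6 + -6*i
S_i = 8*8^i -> [8, 64, 512, 4096, 32768]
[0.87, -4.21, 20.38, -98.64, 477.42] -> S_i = 0.87*(-4.84)^i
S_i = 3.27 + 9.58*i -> [3.27, 12.85, 22.43, 32.01, 41.59]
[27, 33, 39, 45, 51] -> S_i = 27 + 6*i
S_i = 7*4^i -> [7, 28, 112, 448, 1792]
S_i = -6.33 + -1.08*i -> [-6.33, -7.41, -8.49, -9.57, -10.65]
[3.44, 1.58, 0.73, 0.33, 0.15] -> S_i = 3.44*0.46^i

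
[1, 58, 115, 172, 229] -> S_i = 1 + 57*i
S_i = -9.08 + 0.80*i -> [-9.08, -8.28, -7.48, -6.68, -5.88]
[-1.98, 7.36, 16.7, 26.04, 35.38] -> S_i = -1.98 + 9.34*i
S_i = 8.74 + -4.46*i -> [8.74, 4.28, -0.18, -4.64, -9.1]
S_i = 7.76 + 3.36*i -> [7.76, 11.12, 14.48, 17.84, 21.2]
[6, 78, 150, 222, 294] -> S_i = 6 + 72*i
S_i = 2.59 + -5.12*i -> [2.59, -2.53, -7.65, -12.77, -17.89]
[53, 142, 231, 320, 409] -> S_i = 53 + 89*i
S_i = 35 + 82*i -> [35, 117, 199, 281, 363]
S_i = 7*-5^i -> [7, -35, 175, -875, 4375]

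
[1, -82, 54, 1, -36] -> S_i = Random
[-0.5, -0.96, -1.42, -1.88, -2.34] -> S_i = -0.50 + -0.46*i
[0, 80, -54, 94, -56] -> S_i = Random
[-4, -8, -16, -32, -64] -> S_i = -4*2^i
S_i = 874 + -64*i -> [874, 810, 746, 682, 618]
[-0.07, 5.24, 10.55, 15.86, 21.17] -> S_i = -0.07 + 5.31*i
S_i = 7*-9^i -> [7, -63, 567, -5103, 45927]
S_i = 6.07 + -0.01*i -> [6.07, 6.06, 6.05, 6.04, 6.03]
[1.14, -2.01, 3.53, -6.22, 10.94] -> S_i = 1.14*(-1.76)^i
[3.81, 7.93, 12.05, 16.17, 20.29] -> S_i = 3.81 + 4.12*i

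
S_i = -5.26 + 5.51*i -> [-5.26, 0.25, 5.76, 11.27, 16.78]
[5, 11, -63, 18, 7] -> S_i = Random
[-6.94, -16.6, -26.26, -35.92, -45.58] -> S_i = -6.94 + -9.66*i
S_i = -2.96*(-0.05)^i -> [-2.96, 0.15, -0.01, 0.0, -0.0]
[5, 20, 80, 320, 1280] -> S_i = 5*4^i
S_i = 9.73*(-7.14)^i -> [9.73, -69.47, 496.03, -3541.66, 25287.49]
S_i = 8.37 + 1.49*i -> [8.37, 9.86, 11.35, 12.84, 14.33]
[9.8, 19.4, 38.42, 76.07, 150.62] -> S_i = 9.80*1.98^i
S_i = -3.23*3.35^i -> [-3.23, -10.82, -36.25, -121.43, -406.8]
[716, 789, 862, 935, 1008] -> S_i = 716 + 73*i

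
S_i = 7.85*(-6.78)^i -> [7.85, -53.22, 360.85, -2446.58, 16587.79]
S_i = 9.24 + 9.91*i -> [9.24, 19.15, 29.06, 38.97, 48.88]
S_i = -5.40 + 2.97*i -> [-5.4, -2.43, 0.54, 3.51, 6.48]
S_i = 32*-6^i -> [32, -192, 1152, -6912, 41472]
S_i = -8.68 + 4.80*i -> [-8.68, -3.88, 0.92, 5.72, 10.52]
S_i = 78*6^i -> [78, 468, 2808, 16848, 101088]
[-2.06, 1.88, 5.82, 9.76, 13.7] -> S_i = -2.06 + 3.94*i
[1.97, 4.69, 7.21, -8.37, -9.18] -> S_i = Random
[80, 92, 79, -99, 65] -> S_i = Random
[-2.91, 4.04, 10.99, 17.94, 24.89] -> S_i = -2.91 + 6.95*i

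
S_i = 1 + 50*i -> [1, 51, 101, 151, 201]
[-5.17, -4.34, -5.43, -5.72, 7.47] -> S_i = Random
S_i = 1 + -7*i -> [1, -6, -13, -20, -27]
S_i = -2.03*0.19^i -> [-2.03, -0.39, -0.07, -0.01, -0.0]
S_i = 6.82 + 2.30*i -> [6.82, 9.12, 11.42, 13.72, 16.02]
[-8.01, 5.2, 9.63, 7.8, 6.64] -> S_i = Random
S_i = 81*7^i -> [81, 567, 3969, 27783, 194481]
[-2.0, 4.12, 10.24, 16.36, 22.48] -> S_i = -2.00 + 6.12*i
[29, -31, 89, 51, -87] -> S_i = Random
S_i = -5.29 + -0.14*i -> [-5.29, -5.43, -5.57, -5.71, -5.85]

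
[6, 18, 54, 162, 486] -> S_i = 6*3^i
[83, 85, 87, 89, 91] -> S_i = 83 + 2*i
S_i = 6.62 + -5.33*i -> [6.62, 1.29, -4.04, -9.37, -14.7]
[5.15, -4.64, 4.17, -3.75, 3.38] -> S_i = 5.15*(-0.90)^i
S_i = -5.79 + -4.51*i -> [-5.79, -10.3, -14.81, -19.32, -23.83]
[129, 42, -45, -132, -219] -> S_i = 129 + -87*i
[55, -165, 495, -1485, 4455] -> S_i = 55*-3^i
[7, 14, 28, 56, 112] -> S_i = 7*2^i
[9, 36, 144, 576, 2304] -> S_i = 9*4^i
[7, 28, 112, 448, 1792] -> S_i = 7*4^i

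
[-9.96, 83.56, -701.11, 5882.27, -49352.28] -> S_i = -9.96*(-8.39)^i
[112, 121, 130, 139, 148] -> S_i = 112 + 9*i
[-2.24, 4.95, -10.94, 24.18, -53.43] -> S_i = -2.24*(-2.21)^i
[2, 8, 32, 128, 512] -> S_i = 2*4^i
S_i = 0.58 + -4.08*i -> [0.58, -3.5, -7.58, -11.66, -15.74]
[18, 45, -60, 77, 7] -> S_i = Random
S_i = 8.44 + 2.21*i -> [8.44, 10.65, 12.86, 15.07, 17.28]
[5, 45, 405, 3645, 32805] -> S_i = 5*9^i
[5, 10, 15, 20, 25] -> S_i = 5 + 5*i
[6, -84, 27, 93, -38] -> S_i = Random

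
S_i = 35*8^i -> [35, 280, 2240, 17920, 143360]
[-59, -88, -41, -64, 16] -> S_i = Random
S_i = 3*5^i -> [3, 15, 75, 375, 1875]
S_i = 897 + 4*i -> [897, 901, 905, 909, 913]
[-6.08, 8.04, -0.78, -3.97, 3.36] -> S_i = Random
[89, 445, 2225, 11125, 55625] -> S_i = 89*5^i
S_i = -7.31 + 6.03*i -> [-7.31, -1.28, 4.75, 10.78, 16.81]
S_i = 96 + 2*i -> [96, 98, 100, 102, 104]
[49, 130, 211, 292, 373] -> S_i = 49 + 81*i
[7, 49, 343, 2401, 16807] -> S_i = 7*7^i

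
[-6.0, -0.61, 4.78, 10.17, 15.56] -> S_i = -6.00 + 5.39*i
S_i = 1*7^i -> [1, 7, 49, 343, 2401]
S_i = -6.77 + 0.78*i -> [-6.77, -5.99, -5.21, -4.43, -3.65]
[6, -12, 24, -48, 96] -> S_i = 6*-2^i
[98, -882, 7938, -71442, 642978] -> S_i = 98*-9^i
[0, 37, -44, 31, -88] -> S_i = Random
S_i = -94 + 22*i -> [-94, -72, -50, -28, -6]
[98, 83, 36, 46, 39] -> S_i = Random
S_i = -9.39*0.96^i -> [-9.39, -9.01, -8.65, -8.31, -7.98]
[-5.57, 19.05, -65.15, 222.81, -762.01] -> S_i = -5.57*(-3.42)^i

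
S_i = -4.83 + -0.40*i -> [-4.83, -5.23, -5.63, -6.03, -6.43]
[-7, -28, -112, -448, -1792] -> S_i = -7*4^i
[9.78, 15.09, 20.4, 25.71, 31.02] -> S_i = 9.78 + 5.31*i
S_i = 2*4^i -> [2, 8, 32, 128, 512]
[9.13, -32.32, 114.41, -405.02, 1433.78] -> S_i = 9.13*(-3.54)^i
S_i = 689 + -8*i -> [689, 681, 673, 665, 657]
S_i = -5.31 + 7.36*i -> [-5.31, 2.05, 9.41, 16.77, 24.13]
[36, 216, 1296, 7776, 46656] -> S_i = 36*6^i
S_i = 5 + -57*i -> [5, -52, -109, -166, -223]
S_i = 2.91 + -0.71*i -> [2.91, 2.2, 1.49, 0.78, 0.07]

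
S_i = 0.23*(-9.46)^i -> [0.23, -2.18, 20.58, -194.72, 1842.01]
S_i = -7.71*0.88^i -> [-7.71, -6.78, -5.97, -5.25, -4.62]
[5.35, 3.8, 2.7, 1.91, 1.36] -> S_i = 5.35*0.71^i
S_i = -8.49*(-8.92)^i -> [-8.49, 75.73, -675.52, 6025.63, -53748.59]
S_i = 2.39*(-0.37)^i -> [2.39, -0.88, 0.33, -0.12, 0.04]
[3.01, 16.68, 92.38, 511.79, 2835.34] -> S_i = 3.01*5.54^i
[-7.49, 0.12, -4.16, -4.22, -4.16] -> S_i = Random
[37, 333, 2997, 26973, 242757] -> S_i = 37*9^i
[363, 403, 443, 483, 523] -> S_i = 363 + 40*i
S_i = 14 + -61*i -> [14, -47, -108, -169, -230]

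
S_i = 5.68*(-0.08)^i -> [5.68, -0.45, 0.04, -0.0, 0.0]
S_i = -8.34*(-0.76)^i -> [-8.34, 6.34, -4.82, 3.66, -2.78]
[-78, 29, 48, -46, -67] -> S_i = Random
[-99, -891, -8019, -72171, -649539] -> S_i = -99*9^i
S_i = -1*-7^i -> [-1, 7, -49, 343, -2401]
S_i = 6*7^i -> [6, 42, 294, 2058, 14406]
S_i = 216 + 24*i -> [216, 240, 264, 288, 312]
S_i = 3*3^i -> [3, 9, 27, 81, 243]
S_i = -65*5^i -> [-65, -325, -1625, -8125, -40625]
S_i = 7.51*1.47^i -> [7.51, 11.04, 16.23, 23.86, 35.07]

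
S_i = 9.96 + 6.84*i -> [9.96, 16.8, 23.64, 30.48, 37.32]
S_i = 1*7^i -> [1, 7, 49, 343, 2401]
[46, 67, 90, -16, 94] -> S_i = Random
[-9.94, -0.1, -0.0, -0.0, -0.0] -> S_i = -9.94*0.01^i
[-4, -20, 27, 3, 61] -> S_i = Random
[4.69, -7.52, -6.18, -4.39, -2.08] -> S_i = Random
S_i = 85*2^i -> [85, 170, 340, 680, 1360]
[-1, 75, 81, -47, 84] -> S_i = Random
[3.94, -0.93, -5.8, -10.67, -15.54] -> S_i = 3.94 + -4.87*i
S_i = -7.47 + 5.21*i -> [-7.47, -2.26, 2.95, 8.16, 13.37]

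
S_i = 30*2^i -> [30, 60, 120, 240, 480]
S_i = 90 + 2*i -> [90, 92, 94, 96, 98]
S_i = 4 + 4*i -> [4, 8, 12, 16, 20]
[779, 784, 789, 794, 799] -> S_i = 779 + 5*i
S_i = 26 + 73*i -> [26, 99, 172, 245, 318]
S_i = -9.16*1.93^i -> [-9.16, -17.68, -34.12, -65.85, -127.09]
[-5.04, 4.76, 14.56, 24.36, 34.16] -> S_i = -5.04 + 9.80*i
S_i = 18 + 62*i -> [18, 80, 142, 204, 266]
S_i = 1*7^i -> [1, 7, 49, 343, 2401]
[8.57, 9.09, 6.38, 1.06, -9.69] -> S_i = Random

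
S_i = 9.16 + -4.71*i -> [9.16, 4.45, -0.26, -4.97, -9.68]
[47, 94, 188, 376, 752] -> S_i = 47*2^i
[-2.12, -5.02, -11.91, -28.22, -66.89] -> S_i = -2.12*2.37^i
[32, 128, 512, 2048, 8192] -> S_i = 32*4^i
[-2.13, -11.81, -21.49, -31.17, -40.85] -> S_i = -2.13 + -9.68*i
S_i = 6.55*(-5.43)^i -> [6.55, -35.57, 193.13, -1048.67, 5694.3]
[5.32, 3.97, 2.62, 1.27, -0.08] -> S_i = 5.32 + -1.35*i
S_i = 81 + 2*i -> [81, 83, 85, 87, 89]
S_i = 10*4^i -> [10, 40, 160, 640, 2560]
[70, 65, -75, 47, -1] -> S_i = Random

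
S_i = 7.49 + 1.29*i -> [7.49, 8.78, 10.07, 11.36, 12.65]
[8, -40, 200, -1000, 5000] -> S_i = 8*-5^i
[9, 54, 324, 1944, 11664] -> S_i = 9*6^i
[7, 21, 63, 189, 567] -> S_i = 7*3^i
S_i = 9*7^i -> [9, 63, 441, 3087, 21609]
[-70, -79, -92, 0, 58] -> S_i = Random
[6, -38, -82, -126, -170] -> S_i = 6 + -44*i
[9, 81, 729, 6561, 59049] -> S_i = 9*9^i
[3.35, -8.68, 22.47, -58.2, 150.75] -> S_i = 3.35*(-2.59)^i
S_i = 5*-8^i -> [5, -40, 320, -2560, 20480]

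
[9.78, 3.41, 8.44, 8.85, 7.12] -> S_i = Random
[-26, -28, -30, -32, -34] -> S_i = -26 + -2*i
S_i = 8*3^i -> [8, 24, 72, 216, 648]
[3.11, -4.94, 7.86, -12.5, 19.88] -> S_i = 3.11*(-1.59)^i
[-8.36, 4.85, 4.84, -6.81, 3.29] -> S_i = Random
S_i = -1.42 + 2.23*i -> [-1.42, 0.81, 3.04, 5.27, 7.5]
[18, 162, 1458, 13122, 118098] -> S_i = 18*9^i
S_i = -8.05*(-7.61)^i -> [-8.05, 61.26, -466.19, 3547.72, -26998.18]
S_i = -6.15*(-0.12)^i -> [-6.15, 0.74, -0.09, 0.01, -0.0]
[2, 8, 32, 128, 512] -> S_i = 2*4^i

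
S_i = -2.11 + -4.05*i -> [-2.11, -6.16, -10.21, -14.26, -18.31]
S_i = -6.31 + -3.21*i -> [-6.31, -9.52, -12.73, -15.94, -19.15]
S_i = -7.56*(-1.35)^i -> [-7.56, 10.21, -13.78, 18.6, -25.11]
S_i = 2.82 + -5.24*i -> [2.82, -2.42, -7.66, -12.9, -18.14]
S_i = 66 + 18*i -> [66, 84, 102, 120, 138]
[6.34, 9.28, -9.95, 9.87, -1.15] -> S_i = Random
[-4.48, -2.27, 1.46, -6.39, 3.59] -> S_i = Random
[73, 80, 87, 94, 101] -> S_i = 73 + 7*i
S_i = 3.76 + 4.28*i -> [3.76, 8.04, 12.32, 16.6, 20.88]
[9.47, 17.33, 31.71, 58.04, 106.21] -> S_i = 9.47*1.83^i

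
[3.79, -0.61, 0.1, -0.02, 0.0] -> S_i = 3.79*(-0.16)^i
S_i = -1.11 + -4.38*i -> [-1.11, -5.49, -9.87, -14.25, -18.63]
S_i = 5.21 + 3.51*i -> [5.21, 8.72, 12.23, 15.74, 19.25]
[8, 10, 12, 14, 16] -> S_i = 8 + 2*i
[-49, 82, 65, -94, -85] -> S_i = Random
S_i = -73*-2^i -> [-73, 146, -292, 584, -1168]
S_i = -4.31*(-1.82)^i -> [-4.31, 7.84, -14.28, 25.98, -47.29]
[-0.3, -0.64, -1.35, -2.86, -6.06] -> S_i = -0.30*2.12^i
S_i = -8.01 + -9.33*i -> [-8.01, -17.34, -26.67, -36.0, -45.33]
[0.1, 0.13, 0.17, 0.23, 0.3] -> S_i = 0.10*1.32^i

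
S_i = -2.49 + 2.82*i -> [-2.49, 0.33, 3.15, 5.97, 8.79]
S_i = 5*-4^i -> [5, -20, 80, -320, 1280]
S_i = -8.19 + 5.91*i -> [-8.19, -2.28, 3.63, 9.54, 15.45]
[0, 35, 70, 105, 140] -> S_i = 0 + 35*i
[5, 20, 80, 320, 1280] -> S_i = 5*4^i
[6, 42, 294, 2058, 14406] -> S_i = 6*7^i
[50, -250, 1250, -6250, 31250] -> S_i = 50*-5^i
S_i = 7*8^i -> [7, 56, 448, 3584, 28672]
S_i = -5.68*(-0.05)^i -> [-5.68, 0.28, -0.01, 0.0, -0.0]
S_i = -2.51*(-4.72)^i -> [-2.51, 11.85, -55.92, 263.94, -1245.78]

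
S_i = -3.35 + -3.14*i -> [-3.35, -6.49, -9.63, -12.77, -15.91]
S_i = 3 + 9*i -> [3, 12, 21, 30, 39]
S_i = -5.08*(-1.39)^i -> [-5.08, 7.06, -9.82, 13.64, -18.96]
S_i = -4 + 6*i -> [-4, 2, 8, 14, 20]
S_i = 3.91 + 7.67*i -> [3.91, 11.58, 19.25, 26.92, 34.59]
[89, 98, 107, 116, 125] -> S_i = 89 + 9*i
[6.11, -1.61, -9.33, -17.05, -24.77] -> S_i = 6.11 + -7.72*i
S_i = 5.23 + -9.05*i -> [5.23, -3.82, -12.87, -21.92, -30.97]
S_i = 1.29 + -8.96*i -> [1.29, -7.67, -16.63, -25.59, -34.55]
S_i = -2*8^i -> [-2, -16, -128, -1024, -8192]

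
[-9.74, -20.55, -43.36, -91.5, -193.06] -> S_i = -9.74*2.11^i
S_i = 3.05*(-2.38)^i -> [3.05, -7.26, 17.28, -41.12, 97.86]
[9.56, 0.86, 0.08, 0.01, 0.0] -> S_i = 9.56*0.09^i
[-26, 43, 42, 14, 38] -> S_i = Random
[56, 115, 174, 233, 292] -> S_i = 56 + 59*i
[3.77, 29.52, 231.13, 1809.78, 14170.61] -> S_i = 3.77*7.83^i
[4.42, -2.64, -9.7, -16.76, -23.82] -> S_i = 4.42 + -7.06*i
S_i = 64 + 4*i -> [64, 68, 72, 76, 80]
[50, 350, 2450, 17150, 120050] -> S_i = 50*7^i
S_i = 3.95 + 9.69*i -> [3.95, 13.64, 23.33, 33.02, 42.71]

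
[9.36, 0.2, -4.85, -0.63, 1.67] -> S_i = Random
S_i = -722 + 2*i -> [-722, -720, -718, -716, -714]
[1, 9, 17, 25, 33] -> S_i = 1 + 8*i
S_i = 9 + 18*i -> [9, 27, 45, 63, 81]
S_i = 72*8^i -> [72, 576, 4608, 36864, 294912]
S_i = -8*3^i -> [-8, -24, -72, -216, -648]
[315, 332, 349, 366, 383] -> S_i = 315 + 17*i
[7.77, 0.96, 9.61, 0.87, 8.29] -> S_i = Random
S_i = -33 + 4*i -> [-33, -29, -25, -21, -17]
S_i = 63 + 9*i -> [63, 72, 81, 90, 99]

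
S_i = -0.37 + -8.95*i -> [-0.37, -9.32, -18.27, -27.22, -36.17]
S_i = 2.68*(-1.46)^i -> [2.68, -3.91, 5.71, -8.34, 12.18]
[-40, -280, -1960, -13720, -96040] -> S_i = -40*7^i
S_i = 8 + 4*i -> [8, 12, 16, 20, 24]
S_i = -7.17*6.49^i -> [-7.17, -46.53, -302.0, -1959.99, -12720.32]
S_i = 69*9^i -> [69, 621, 5589, 50301, 452709]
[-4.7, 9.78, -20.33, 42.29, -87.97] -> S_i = -4.70*(-2.08)^i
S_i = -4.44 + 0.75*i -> [-4.44, -3.69, -2.94, -2.19, -1.44]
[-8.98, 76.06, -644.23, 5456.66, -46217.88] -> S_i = -8.98*(-8.47)^i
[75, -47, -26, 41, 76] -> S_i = Random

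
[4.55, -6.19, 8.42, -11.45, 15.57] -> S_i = 4.55*(-1.36)^i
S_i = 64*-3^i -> [64, -192, 576, -1728, 5184]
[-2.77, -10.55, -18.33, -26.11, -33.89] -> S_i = -2.77 + -7.78*i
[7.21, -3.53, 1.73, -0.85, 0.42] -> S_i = 7.21*(-0.49)^i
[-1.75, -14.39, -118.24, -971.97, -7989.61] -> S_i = -1.75*8.22^i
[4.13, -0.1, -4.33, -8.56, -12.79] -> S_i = 4.13 + -4.23*i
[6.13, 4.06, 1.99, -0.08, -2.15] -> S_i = 6.13 + -2.07*i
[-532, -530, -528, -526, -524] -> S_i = -532 + 2*i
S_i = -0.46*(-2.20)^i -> [-0.46, 1.01, -2.23, 4.9, -10.78]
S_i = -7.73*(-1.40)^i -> [-7.73, 10.82, -15.15, 21.21, -29.7]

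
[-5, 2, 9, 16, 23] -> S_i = -5 + 7*i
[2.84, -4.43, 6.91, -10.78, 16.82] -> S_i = 2.84*(-1.56)^i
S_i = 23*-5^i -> [23, -115, 575, -2875, 14375]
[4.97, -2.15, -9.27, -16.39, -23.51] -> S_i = 4.97 + -7.12*i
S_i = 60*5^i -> [60, 300, 1500, 7500, 37500]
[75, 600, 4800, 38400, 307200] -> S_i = 75*8^i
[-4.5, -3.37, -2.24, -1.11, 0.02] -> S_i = -4.50 + 1.13*i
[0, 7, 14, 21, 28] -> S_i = 0 + 7*i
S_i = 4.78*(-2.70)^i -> [4.78, -12.91, 34.85, -94.08, 254.03]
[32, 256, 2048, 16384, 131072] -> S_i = 32*8^i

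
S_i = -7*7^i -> [-7, -49, -343, -2401, -16807]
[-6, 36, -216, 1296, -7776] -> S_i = -6*-6^i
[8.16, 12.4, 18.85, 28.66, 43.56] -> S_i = 8.16*1.52^i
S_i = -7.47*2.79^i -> [-7.47, -20.84, -58.15, -162.23, -452.62]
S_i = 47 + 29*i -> [47, 76, 105, 134, 163]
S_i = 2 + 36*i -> [2, 38, 74, 110, 146]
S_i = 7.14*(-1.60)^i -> [7.14, -11.42, 18.28, -29.25, 46.79]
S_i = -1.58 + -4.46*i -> [-1.58, -6.04, -10.5, -14.96, -19.42]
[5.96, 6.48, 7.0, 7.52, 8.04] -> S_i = 5.96 + 0.52*i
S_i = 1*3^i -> [1, 3, 9, 27, 81]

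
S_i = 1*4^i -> [1, 4, 16, 64, 256]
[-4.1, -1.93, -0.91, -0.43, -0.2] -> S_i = -4.10*0.47^i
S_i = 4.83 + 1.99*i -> [4.83, 6.82, 8.81, 10.8, 12.79]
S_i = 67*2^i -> [67, 134, 268, 536, 1072]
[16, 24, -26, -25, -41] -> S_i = Random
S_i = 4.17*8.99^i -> [4.17, 37.49, 337.02, 3029.81, 27237.98]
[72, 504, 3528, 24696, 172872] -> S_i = 72*7^i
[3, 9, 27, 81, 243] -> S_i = 3*3^i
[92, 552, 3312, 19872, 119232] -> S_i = 92*6^i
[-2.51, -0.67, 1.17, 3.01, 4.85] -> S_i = -2.51 + 1.84*i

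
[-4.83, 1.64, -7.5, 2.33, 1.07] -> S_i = Random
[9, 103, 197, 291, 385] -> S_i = 9 + 94*i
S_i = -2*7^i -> [-2, -14, -98, -686, -4802]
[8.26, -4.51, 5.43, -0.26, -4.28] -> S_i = Random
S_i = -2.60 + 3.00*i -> [-2.6, 0.4, 3.4, 6.4, 9.4]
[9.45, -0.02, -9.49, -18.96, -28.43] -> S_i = 9.45 + -9.47*i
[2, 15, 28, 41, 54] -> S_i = 2 + 13*i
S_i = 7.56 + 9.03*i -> [7.56, 16.59, 25.62, 34.65, 43.68]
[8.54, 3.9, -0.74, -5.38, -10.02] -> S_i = 8.54 + -4.64*i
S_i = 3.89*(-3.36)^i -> [3.89, -13.07, 43.92, -147.56, 495.8]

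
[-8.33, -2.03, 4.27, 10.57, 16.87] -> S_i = -8.33 + 6.30*i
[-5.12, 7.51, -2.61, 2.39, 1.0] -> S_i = Random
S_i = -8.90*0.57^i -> [-8.9, -5.07, -2.89, -1.65, -0.94]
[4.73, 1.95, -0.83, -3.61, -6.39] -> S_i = 4.73 + -2.78*i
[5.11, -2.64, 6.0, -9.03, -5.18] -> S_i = Random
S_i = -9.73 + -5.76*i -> [-9.73, -15.49, -21.25, -27.01, -32.77]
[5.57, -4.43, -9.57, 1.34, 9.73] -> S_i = Random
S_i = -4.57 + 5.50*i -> [-4.57, 0.93, 6.43, 11.93, 17.43]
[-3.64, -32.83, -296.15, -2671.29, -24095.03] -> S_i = -3.64*9.02^i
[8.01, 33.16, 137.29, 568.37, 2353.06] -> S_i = 8.01*4.14^i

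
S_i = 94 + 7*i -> [94, 101, 108, 115, 122]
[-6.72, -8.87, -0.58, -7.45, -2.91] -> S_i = Random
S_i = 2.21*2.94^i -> [2.21, 6.5, 19.1, 56.16, 165.11]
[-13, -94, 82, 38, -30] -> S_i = Random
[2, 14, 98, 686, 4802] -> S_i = 2*7^i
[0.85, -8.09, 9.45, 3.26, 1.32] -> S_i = Random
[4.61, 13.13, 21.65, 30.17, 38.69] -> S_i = 4.61 + 8.52*i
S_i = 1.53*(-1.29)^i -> [1.53, -1.97, 2.55, -3.28, 4.24]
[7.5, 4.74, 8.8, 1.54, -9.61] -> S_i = Random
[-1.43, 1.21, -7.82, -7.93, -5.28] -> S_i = Random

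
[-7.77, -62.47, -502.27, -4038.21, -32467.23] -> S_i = -7.77*8.04^i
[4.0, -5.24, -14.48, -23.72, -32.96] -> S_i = 4.00 + -9.24*i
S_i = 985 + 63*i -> [985, 1048, 1111, 1174, 1237]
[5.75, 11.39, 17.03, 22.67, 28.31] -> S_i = 5.75 + 5.64*i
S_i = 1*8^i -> [1, 8, 64, 512, 4096]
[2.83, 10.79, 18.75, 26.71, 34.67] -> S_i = 2.83 + 7.96*i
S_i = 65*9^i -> [65, 585, 5265, 47385, 426465]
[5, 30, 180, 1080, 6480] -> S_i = 5*6^i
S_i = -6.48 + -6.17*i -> [-6.48, -12.65, -18.82, -24.99, -31.16]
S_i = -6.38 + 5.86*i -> [-6.38, -0.52, 5.34, 11.2, 17.06]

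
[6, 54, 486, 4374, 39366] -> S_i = 6*9^i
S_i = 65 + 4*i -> [65, 69, 73, 77, 81]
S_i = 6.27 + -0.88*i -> [6.27, 5.39, 4.51, 3.63, 2.75]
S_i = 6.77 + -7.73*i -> [6.77, -0.96, -8.69, -16.42, -24.15]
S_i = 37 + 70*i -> [37, 107, 177, 247, 317]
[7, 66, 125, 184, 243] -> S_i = 7 + 59*i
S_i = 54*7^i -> [54, 378, 2646, 18522, 129654]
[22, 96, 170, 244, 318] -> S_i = 22 + 74*i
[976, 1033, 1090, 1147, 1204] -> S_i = 976 + 57*i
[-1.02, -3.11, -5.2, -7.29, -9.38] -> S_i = -1.02 + -2.09*i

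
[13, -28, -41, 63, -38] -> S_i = Random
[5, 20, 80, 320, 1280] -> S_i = 5*4^i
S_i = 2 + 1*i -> [2, 3, 4, 5, 6]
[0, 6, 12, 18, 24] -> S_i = 0 + 6*i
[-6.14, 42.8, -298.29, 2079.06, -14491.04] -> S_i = -6.14*(-6.97)^i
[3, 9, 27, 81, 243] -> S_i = 3*3^i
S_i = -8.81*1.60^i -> [-8.81, -14.1, -22.55, -36.09, -57.74]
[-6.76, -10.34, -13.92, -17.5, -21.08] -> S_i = -6.76 + -3.58*i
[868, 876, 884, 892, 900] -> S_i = 868 + 8*i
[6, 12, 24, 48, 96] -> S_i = 6*2^i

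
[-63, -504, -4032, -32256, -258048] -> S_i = -63*8^i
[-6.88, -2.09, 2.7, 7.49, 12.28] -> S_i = -6.88 + 4.79*i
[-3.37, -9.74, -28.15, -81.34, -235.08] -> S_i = -3.37*2.89^i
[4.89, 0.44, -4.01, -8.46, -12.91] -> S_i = 4.89 + -4.45*i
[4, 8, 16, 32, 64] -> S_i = 4*2^i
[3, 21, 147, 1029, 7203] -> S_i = 3*7^i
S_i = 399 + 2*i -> [399, 401, 403, 405, 407]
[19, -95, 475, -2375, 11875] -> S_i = 19*-5^i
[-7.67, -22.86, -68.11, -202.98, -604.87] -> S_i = -7.67*2.98^i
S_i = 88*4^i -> [88, 352, 1408, 5632, 22528]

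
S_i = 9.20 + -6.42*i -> [9.2, 2.78, -3.64, -10.06, -16.48]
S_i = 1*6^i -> [1, 6, 36, 216, 1296]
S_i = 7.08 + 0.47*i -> [7.08, 7.55, 8.02, 8.49, 8.96]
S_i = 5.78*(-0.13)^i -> [5.78, -0.75, 0.1, -0.01, 0.0]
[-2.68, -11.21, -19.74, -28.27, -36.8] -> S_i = -2.68 + -8.53*i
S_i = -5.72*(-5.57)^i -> [-5.72, 31.86, -177.46, 988.47, -5505.75]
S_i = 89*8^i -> [89, 712, 5696, 45568, 364544]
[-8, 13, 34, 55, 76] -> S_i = -8 + 21*i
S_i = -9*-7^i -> [-9, 63, -441, 3087, -21609]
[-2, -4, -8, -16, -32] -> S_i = -2*2^i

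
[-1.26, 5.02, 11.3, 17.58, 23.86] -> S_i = -1.26 + 6.28*i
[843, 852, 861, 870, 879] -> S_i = 843 + 9*i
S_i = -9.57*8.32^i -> [-9.57, -79.62, -662.46, -5511.65, -45856.96]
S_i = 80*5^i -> [80, 400, 2000, 10000, 50000]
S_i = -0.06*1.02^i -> [-0.06, -0.06, -0.06, -0.06, -0.06]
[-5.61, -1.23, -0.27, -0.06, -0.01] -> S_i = -5.61*0.22^i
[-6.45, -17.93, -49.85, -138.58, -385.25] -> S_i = -6.45*2.78^i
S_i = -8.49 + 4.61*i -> [-8.49, -3.88, 0.73, 5.34, 9.95]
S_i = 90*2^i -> [90, 180, 360, 720, 1440]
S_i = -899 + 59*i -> [-899, -840, -781, -722, -663]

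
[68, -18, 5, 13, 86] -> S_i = Random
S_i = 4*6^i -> [4, 24, 144, 864, 5184]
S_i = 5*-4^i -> [5, -20, 80, -320, 1280]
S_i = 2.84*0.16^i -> [2.84, 0.45, 0.07, 0.01, 0.0]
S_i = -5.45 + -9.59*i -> [-5.45, -15.04, -24.63, -34.22, -43.81]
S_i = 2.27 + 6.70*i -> [2.27, 8.97, 15.67, 22.37, 29.07]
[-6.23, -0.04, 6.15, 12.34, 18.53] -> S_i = -6.23 + 6.19*i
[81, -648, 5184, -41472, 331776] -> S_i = 81*-8^i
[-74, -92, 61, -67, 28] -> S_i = Random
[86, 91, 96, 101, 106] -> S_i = 86 + 5*i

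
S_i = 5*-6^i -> [5, -30, 180, -1080, 6480]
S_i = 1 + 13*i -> [1, 14, 27, 40, 53]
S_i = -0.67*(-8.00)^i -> [-0.67, 5.36, -42.88, 343.04, -2744.32]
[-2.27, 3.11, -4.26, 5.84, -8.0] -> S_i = -2.27*(-1.37)^i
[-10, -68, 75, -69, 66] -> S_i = Random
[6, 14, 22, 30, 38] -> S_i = 6 + 8*i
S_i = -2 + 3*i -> [-2, 1, 4, 7, 10]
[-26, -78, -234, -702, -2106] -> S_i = -26*3^i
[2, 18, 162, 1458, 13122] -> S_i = 2*9^i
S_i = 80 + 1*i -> [80, 81, 82, 83, 84]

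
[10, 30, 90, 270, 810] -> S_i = 10*3^i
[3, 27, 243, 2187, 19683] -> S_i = 3*9^i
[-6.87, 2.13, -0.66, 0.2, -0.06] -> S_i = -6.87*(-0.31)^i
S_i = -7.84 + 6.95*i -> [-7.84, -0.89, 6.06, 13.01, 19.96]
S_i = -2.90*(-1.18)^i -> [-2.9, 3.42, -4.04, 4.76, -5.62]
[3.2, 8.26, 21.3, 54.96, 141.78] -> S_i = 3.20*2.58^i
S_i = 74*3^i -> [74, 222, 666, 1998, 5994]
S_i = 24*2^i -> [24, 48, 96, 192, 384]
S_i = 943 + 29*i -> [943, 972, 1001, 1030, 1059]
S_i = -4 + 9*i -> [-4, 5, 14, 23, 32]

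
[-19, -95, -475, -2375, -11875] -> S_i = -19*5^i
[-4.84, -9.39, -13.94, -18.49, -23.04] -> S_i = -4.84 + -4.55*i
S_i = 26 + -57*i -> [26, -31, -88, -145, -202]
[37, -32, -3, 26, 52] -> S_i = Random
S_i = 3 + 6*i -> [3, 9, 15, 21, 27]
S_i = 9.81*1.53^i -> [9.81, 15.01, 22.96, 35.14, 53.76]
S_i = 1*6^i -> [1, 6, 36, 216, 1296]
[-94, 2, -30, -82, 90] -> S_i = Random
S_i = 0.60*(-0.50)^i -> [0.6, -0.3, 0.15, -0.08, 0.04]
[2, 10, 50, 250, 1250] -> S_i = 2*5^i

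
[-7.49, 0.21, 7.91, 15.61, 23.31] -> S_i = -7.49 + 7.70*i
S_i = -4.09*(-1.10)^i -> [-4.09, 4.5, -4.95, 5.44, -5.99]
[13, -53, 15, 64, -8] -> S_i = Random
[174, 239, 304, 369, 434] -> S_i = 174 + 65*i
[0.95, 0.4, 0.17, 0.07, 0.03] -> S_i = 0.95*0.42^i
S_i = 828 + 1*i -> [828, 829, 830, 831, 832]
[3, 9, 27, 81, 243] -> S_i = 3*3^i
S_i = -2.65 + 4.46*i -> [-2.65, 1.81, 6.27, 10.73, 15.19]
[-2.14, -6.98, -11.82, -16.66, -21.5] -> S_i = -2.14 + -4.84*i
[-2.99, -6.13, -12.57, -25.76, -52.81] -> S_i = -2.99*2.05^i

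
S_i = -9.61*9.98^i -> [-9.61, -95.91, -957.16, -9552.46, -95333.5]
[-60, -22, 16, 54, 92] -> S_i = -60 + 38*i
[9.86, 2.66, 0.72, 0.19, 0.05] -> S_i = 9.86*0.27^i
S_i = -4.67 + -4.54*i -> [-4.67, -9.21, -13.75, -18.29, -22.83]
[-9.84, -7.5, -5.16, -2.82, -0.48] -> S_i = -9.84 + 2.34*i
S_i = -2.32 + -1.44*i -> [-2.32, -3.76, -5.2, -6.64, -8.08]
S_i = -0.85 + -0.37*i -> [-0.85, -1.22, -1.59, -1.96, -2.33]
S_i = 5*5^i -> [5, 25, 125, 625, 3125]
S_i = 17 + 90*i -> [17, 107, 197, 287, 377]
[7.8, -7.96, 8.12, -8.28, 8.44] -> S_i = 7.80*(-1.02)^i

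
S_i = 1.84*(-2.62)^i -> [1.84, -4.82, 12.63, -33.09, 86.7]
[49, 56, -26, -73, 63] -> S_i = Random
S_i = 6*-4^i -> [6, -24, 96, -384, 1536]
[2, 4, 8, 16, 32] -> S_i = 2*2^i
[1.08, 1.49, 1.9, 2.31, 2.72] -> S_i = 1.08 + 0.41*i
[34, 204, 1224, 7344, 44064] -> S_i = 34*6^i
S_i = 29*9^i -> [29, 261, 2349, 21141, 190269]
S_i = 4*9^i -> [4, 36, 324, 2916, 26244]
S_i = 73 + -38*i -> [73, 35, -3, -41, -79]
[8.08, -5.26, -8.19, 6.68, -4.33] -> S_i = Random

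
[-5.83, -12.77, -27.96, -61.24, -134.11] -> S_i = -5.83*2.19^i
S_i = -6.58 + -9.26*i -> [-6.58, -15.84, -25.1, -34.36, -43.62]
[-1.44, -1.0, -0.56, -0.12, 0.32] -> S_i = -1.44 + 0.44*i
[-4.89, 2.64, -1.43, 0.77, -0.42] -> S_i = -4.89*(-0.54)^i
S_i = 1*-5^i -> [1, -5, 25, -125, 625]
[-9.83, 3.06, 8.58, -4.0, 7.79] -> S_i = Random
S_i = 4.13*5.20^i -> [4.13, 21.48, 111.68, 580.71, 3019.7]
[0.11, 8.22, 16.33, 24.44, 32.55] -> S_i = 0.11 + 8.11*i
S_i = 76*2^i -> [76, 152, 304, 608, 1216]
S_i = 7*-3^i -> [7, -21, 63, -189, 567]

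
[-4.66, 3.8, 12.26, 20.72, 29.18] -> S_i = -4.66 + 8.46*i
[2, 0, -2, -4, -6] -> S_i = 2 + -2*i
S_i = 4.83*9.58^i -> [4.83, 46.27, 443.28, 4246.62, 40682.64]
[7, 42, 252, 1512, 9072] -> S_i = 7*6^i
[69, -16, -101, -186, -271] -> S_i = 69 + -85*i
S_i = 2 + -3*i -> [2, -1, -4, -7, -10]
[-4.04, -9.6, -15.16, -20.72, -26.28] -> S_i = -4.04 + -5.56*i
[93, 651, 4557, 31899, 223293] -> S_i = 93*7^i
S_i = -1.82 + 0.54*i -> [-1.82, -1.28, -0.74, -0.2, 0.34]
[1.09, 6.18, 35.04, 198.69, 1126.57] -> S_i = 1.09*5.67^i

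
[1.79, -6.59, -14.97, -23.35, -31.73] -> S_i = 1.79 + -8.38*i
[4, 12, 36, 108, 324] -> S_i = 4*3^i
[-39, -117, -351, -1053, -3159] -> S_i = -39*3^i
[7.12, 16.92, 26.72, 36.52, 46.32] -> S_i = 7.12 + 9.80*i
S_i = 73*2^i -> [73, 146, 292, 584, 1168]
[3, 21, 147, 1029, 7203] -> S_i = 3*7^i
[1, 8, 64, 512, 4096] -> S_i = 1*8^i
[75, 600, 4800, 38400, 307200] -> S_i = 75*8^i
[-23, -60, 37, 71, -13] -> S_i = Random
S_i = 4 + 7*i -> [4, 11, 18, 25, 32]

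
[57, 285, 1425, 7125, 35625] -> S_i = 57*5^i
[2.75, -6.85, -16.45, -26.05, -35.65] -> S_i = 2.75 + -9.60*i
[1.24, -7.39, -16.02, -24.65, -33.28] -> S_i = 1.24 + -8.63*i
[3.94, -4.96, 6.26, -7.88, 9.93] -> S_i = 3.94*(-1.26)^i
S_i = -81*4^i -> [-81, -324, -1296, -5184, -20736]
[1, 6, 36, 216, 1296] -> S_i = 1*6^i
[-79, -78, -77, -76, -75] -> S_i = -79 + 1*i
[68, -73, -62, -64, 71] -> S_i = Random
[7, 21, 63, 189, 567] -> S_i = 7*3^i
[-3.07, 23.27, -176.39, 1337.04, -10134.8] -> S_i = -3.07*(-7.58)^i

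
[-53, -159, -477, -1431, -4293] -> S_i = -53*3^i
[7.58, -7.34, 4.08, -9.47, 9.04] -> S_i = Random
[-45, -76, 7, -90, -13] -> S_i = Random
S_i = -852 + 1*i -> [-852, -851, -850, -849, -848]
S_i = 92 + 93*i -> [92, 185, 278, 371, 464]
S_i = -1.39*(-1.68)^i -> [-1.39, 2.34, -3.92, 6.59, -11.07]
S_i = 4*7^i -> [4, 28, 196, 1372, 9604]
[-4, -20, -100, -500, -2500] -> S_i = -4*5^i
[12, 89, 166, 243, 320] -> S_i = 12 + 77*i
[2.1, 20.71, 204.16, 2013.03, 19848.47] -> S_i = 2.10*9.86^i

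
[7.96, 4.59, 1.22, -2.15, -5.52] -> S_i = 7.96 + -3.37*i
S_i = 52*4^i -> [52, 208, 832, 3328, 13312]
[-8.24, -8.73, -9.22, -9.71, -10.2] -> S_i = -8.24 + -0.49*i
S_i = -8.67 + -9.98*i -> [-8.67, -18.65, -28.63, -38.61, -48.59]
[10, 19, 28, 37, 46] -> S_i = 10 + 9*i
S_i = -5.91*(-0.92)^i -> [-5.91, 5.44, -5.0, 4.6, -4.23]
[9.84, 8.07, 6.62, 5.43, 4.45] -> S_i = 9.84*0.82^i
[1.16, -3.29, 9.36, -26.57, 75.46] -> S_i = 1.16*(-2.84)^i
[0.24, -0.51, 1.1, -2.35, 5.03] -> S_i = 0.24*(-2.14)^i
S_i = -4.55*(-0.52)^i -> [-4.55, 2.37, -1.23, 0.64, -0.33]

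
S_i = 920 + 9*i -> [920, 929, 938, 947, 956]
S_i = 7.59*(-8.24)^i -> [7.59, -62.54, 515.34, -4246.42, 34990.54]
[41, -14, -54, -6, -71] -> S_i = Random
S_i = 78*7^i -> [78, 546, 3822, 26754, 187278]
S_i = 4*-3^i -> [4, -12, 36, -108, 324]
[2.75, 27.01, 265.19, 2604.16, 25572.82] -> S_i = 2.75*9.82^i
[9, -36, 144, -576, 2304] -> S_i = 9*-4^i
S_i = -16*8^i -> [-16, -128, -1024, -8192, -65536]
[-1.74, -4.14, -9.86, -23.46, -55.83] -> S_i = -1.74*2.38^i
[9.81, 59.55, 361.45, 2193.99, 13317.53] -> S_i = 9.81*6.07^i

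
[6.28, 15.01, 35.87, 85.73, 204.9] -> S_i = 6.28*2.39^i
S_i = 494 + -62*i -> [494, 432, 370, 308, 246]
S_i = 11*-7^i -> [11, -77, 539, -3773, 26411]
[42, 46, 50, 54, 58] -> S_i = 42 + 4*i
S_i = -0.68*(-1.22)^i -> [-0.68, 0.83, -1.01, 1.23, -1.51]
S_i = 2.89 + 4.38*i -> [2.89, 7.27, 11.65, 16.03, 20.41]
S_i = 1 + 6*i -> [1, 7, 13, 19, 25]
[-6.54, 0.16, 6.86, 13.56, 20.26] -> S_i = -6.54 + 6.70*i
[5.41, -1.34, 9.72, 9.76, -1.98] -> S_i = Random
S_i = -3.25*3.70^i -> [-3.25, -12.02, -44.49, -164.62, -609.1]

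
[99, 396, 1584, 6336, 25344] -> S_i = 99*4^i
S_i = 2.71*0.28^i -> [2.71, 0.76, 0.21, 0.06, 0.02]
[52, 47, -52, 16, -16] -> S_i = Random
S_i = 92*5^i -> [92, 460, 2300, 11500, 57500]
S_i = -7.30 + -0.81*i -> [-7.3, -8.11, -8.92, -9.73, -10.54]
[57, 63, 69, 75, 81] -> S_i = 57 + 6*i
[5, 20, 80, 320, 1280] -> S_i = 5*4^i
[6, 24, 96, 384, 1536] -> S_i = 6*4^i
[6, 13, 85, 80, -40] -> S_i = Random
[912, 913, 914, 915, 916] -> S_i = 912 + 1*i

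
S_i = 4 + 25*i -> [4, 29, 54, 79, 104]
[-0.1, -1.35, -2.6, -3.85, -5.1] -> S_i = -0.10 + -1.25*i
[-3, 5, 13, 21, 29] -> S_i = -3 + 8*i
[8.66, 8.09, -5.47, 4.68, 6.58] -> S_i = Random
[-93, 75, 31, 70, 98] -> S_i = Random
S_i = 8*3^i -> [8, 24, 72, 216, 648]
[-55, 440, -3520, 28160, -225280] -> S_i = -55*-8^i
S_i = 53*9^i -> [53, 477, 4293, 38637, 347733]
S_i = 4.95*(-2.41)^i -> [4.95, -11.93, 28.75, -69.29, 166.98]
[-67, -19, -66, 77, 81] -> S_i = Random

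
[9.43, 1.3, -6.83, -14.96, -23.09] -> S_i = 9.43 + -8.13*i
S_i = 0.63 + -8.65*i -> [0.63, -8.02, -16.67, -25.32, -33.97]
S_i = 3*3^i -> [3, 9, 27, 81, 243]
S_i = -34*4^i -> [-34, -136, -544, -2176, -8704]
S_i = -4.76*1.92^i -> [-4.76, -9.14, -17.55, -33.69, -64.69]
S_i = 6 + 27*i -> [6, 33, 60, 87, 114]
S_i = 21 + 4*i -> [21, 25, 29, 33, 37]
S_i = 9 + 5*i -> [9, 14, 19, 24, 29]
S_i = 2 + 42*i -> [2, 44, 86, 128, 170]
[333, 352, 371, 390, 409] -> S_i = 333 + 19*i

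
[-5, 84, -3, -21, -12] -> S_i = Random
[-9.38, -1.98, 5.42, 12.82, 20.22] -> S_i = -9.38 + 7.40*i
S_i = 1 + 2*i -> [1, 3, 5, 7, 9]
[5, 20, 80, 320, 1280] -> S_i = 5*4^i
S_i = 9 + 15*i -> [9, 24, 39, 54, 69]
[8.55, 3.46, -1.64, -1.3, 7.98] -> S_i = Random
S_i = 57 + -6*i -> [57, 51, 45, 39, 33]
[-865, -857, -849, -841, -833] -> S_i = -865 + 8*i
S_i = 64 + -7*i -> [64, 57, 50, 43, 36]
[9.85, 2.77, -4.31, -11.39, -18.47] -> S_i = 9.85 + -7.08*i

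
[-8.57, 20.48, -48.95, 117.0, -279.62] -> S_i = -8.57*(-2.39)^i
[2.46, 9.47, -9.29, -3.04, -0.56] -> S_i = Random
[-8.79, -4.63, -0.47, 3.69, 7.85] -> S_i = -8.79 + 4.16*i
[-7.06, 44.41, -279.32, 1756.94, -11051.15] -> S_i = -7.06*(-6.29)^i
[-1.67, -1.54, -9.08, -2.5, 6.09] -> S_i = Random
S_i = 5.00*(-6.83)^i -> [5.0, -34.15, 233.24, -1593.06, 10880.6]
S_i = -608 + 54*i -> [-608, -554, -500, -446, -392]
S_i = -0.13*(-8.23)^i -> [-0.13, 1.07, -8.81, 72.47, -596.41]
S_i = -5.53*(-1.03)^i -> [-5.53, 5.7, -5.87, 6.04, -6.22]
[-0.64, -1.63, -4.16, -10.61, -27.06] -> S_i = -0.64*2.55^i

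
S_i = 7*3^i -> [7, 21, 63, 189, 567]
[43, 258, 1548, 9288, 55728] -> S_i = 43*6^i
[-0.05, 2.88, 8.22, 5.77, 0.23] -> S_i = Random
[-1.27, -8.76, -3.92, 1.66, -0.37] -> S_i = Random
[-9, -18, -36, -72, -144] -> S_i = -9*2^i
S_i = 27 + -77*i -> [27, -50, -127, -204, -281]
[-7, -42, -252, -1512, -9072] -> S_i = -7*6^i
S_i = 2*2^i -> [2, 4, 8, 16, 32]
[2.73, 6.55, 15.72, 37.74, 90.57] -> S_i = 2.73*2.40^i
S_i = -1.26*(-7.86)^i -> [-1.26, 9.9, -77.84, 611.84, -4809.07]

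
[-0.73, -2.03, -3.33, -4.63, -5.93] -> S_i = -0.73 + -1.30*i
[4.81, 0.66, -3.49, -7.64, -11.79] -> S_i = 4.81 + -4.15*i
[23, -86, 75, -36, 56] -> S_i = Random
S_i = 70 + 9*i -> [70, 79, 88, 97, 106]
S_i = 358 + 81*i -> [358, 439, 520, 601, 682]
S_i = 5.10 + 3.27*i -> [5.1, 8.37, 11.64, 14.91, 18.18]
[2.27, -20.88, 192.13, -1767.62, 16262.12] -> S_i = 2.27*(-9.20)^i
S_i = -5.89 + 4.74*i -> [-5.89, -1.15, 3.59, 8.33, 13.07]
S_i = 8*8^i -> [8, 64, 512, 4096, 32768]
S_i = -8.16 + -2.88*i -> [-8.16, -11.04, -13.92, -16.8, -19.68]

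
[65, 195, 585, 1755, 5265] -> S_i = 65*3^i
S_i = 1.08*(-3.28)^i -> [1.08, -3.54, 11.62, -38.11, 125.0]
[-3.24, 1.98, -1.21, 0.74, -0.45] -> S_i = -3.24*(-0.61)^i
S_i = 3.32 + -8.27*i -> [3.32, -4.95, -13.22, -21.49, -29.76]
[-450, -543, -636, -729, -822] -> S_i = -450 + -93*i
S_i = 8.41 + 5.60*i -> [8.41, 14.01, 19.61, 25.21, 30.81]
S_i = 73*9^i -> [73, 657, 5913, 53217, 478953]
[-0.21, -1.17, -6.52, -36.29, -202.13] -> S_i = -0.21*5.57^i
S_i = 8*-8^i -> [8, -64, 512, -4096, 32768]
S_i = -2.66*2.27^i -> [-2.66, -6.04, -13.71, -31.11, -70.63]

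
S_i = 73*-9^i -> [73, -657, 5913, -53217, 478953]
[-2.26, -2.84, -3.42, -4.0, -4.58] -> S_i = -2.26 + -0.58*i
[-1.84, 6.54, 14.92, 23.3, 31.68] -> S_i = -1.84 + 8.38*i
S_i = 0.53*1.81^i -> [0.53, 0.96, 1.74, 3.14, 5.69]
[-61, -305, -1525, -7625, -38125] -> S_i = -61*5^i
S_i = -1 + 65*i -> [-1, 64, 129, 194, 259]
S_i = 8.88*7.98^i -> [8.88, 70.86, 565.48, 4512.55, 36010.12]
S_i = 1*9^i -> [1, 9, 81, 729, 6561]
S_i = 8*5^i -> [8, 40, 200, 1000, 5000]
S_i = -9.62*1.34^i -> [-9.62, -12.89, -17.27, -23.15, -31.02]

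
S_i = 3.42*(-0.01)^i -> [3.42, -0.03, 0.0, -0.0, 0.0]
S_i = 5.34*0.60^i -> [5.34, 3.2, 1.92, 1.15, 0.69]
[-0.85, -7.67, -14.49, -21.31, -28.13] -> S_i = -0.85 + -6.82*i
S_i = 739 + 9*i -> [739, 748, 757, 766, 775]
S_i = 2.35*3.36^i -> [2.35, 7.9, 26.53, 89.14, 299.52]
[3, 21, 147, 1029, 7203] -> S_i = 3*7^i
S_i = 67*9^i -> [67, 603, 5427, 48843, 439587]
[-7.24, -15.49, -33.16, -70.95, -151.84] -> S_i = -7.24*2.14^i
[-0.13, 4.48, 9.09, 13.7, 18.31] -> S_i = -0.13 + 4.61*i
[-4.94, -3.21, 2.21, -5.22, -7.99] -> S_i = Random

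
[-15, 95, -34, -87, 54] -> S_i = Random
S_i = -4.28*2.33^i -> [-4.28, -9.97, -23.24, -54.14, -126.14]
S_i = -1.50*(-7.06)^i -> [-1.5, 10.59, -74.77, 527.84, -3726.58]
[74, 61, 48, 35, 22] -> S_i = 74 + -13*i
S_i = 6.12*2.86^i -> [6.12, 17.5, 50.06, 143.17, 409.46]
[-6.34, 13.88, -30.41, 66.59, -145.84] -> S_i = -6.34*(-2.19)^i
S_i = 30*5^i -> [30, 150, 750, 3750, 18750]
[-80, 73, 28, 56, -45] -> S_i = Random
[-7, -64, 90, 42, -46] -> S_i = Random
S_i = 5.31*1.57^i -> [5.31, 8.34, 13.09, 20.55, 32.26]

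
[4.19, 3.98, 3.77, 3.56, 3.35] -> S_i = 4.19 + -0.21*i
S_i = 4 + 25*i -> [4, 29, 54, 79, 104]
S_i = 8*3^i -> [8, 24, 72, 216, 648]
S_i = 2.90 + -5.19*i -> [2.9, -2.29, -7.48, -12.67, -17.86]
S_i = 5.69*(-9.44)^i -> [5.69, -53.71, 507.06, -4786.61, 45185.62]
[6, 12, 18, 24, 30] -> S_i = 6 + 6*i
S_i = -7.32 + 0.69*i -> [-7.32, -6.63, -5.94, -5.25, -4.56]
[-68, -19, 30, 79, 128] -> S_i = -68 + 49*i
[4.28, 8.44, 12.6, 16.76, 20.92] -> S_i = 4.28 + 4.16*i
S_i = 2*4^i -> [2, 8, 32, 128, 512]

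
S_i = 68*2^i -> [68, 136, 272, 544, 1088]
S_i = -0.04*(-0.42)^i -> [-0.04, 0.02, -0.01, 0.0, -0.0]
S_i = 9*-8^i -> [9, -72, 576, -4608, 36864]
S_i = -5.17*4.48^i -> [-5.17, -23.16, -103.76, -464.86, -2082.58]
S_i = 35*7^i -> [35, 245, 1715, 12005, 84035]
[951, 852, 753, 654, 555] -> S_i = 951 + -99*i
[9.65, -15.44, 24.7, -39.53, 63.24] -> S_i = 9.65*(-1.60)^i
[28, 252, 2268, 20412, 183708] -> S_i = 28*9^i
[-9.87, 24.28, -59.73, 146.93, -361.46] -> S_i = -9.87*(-2.46)^i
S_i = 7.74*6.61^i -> [7.74, 51.16, 338.18, 2235.35, 14775.66]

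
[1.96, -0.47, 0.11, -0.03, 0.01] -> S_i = 1.96*(-0.24)^i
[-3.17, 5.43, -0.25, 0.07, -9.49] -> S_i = Random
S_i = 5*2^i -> [5, 10, 20, 40, 80]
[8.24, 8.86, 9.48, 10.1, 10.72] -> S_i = 8.24 + 0.62*i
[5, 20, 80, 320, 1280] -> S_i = 5*4^i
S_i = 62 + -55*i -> [62, 7, -48, -103, -158]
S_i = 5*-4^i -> [5, -20, 80, -320, 1280]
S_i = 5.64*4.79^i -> [5.64, 27.02, 129.4, 619.85, 2969.07]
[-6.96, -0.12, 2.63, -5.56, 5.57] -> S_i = Random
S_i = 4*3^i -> [4, 12, 36, 108, 324]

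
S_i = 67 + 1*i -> [67, 68, 69, 70, 71]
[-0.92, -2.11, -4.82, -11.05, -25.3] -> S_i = -0.92*2.29^i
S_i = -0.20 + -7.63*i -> [-0.2, -7.83, -15.46, -23.09, -30.72]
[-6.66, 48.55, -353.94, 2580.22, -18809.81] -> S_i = -6.66*(-7.29)^i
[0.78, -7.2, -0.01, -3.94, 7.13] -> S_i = Random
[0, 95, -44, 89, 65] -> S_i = Random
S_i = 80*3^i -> [80, 240, 720, 2160, 6480]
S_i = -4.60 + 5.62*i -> [-4.6, 1.02, 6.64, 12.26, 17.88]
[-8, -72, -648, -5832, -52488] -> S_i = -8*9^i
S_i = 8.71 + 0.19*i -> [8.71, 8.9, 9.09, 9.28, 9.47]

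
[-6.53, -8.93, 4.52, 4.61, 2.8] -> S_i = Random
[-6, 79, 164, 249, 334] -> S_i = -6 + 85*i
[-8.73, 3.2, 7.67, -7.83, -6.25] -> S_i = Random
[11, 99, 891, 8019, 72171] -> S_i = 11*9^i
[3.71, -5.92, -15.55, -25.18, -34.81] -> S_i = 3.71 + -9.63*i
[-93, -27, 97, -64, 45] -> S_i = Random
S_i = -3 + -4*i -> [-3, -7, -11, -15, -19]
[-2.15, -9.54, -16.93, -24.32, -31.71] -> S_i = -2.15 + -7.39*i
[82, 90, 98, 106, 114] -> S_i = 82 + 8*i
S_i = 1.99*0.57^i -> [1.99, 1.13, 0.65, 0.37, 0.21]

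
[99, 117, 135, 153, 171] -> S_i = 99 + 18*i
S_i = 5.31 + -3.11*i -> [5.31, 2.2, -0.91, -4.02, -7.13]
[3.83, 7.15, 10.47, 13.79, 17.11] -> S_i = 3.83 + 3.32*i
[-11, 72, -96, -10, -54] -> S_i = Random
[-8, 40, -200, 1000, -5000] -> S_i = -8*-5^i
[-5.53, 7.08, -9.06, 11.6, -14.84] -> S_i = -5.53*(-1.28)^i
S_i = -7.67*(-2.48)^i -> [-7.67, 19.02, -47.17, 116.99, -290.14]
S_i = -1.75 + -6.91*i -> [-1.75, -8.66, -15.57, -22.48, -29.39]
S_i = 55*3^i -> [55, 165, 495, 1485, 4455]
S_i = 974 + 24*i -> [974, 998, 1022, 1046, 1070]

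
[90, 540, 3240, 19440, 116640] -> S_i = 90*6^i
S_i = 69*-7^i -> [69, -483, 3381, -23667, 165669]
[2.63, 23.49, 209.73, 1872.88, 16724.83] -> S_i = 2.63*8.93^i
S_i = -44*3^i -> [-44, -132, -396, -1188, -3564]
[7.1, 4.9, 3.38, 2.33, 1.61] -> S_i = 7.10*0.69^i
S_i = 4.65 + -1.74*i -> [4.65, 2.91, 1.17, -0.57, -2.31]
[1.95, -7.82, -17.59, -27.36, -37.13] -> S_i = 1.95 + -9.77*i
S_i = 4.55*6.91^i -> [4.55, 31.44, 217.25, 1501.22, 10373.46]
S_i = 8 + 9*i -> [8, 17, 26, 35, 44]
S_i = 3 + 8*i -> [3, 11, 19, 27, 35]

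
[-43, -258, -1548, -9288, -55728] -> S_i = -43*6^i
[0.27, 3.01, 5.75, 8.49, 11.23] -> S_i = 0.27 + 2.74*i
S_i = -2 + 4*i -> [-2, 2, 6, 10, 14]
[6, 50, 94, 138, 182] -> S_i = 6 + 44*i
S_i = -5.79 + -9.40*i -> [-5.79, -15.19, -24.59, -33.99, -43.39]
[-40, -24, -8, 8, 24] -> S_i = -40 + 16*i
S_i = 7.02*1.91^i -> [7.02, 13.41, 25.61, 48.91, 93.43]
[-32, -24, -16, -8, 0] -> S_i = -32 + 8*i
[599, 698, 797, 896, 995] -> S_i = 599 + 99*i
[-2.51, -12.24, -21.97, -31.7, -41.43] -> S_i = -2.51 + -9.73*i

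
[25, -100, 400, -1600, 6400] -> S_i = 25*-4^i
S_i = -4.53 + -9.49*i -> [-4.53, -14.02, -23.51, -33.0, -42.49]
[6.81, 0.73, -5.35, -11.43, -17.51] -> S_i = 6.81 + -6.08*i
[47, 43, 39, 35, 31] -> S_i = 47 + -4*i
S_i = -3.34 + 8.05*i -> [-3.34, 4.71, 12.76, 20.81, 28.86]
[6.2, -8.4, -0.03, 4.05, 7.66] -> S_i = Random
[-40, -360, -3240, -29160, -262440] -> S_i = -40*9^i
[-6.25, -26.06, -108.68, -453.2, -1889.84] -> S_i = -6.25*4.17^i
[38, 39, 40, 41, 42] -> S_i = 38 + 1*i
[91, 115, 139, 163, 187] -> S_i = 91 + 24*i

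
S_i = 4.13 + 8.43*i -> [4.13, 12.56, 20.99, 29.42, 37.85]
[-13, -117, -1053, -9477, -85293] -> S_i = -13*9^i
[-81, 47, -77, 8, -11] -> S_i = Random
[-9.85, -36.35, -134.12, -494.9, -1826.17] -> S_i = -9.85*3.69^i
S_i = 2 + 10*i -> [2, 12, 22, 32, 42]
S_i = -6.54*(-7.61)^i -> [-6.54, 49.77, -378.75, 2882.25, -21933.93]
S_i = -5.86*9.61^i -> [-5.86, -56.31, -541.18, -5200.77, -49979.41]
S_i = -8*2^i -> [-8, -16, -32, -64, -128]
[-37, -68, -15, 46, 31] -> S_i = Random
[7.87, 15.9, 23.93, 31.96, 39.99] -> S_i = 7.87 + 8.03*i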